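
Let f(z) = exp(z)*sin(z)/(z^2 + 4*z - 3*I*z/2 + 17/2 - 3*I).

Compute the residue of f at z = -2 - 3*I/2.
Write f(z) = P(z)/Q(z) with P(z) = exp(z)*sin(z) and Q(z) = z^2 + 4*z - 3*I*z/2 + 17/2 - 3*I.
The denominator factors as Q(z) = (z + 2 + 3*I/2)*(z + 2 - 3*I), so z = -2 - 3*I/2 is a simple zero of Q and P is analytic there; z = -2 - 3*I/2 is therefore a simple pole and
  Res(f, z₀) = P(z₀)/Q'(z₀).

Q'(z) = 2*z + 4 - 3*I/2, so Q'(-2 - 3*I/2) = -9*I/2.
P(-2 - 3*I/2) = -exp(-2 - 3*I/2)*sin(2 + 3*I/2).

Res(f, -2 - 3*I/2) = (-exp(-2 - 3*I/2)*sin(2 + 3*I/2))/(-9*I/2) = -2*I*exp(-2 - 3*I/2)*sin(2 + 3*I/2)/9

Final answer: -2*I*exp(-2 - 3*I/2)*sin(2 + 3*I/2)/9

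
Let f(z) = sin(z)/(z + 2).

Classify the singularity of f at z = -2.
Write f(z) = g(z)/(z + 2) with g(z) = sin(z).
g is entire and g(-2) = -sin(2) ≠ 0, so no factor of (z + 2) cancels: the Laurent expansion of f about z = -2 starts at the power -1, i.e. lim_{z→z₀} (z - z₀) f(z) = -sin(2) is finite and nonzero.
So z = -2 is a pole of order 1.

Final answer: pole of order 1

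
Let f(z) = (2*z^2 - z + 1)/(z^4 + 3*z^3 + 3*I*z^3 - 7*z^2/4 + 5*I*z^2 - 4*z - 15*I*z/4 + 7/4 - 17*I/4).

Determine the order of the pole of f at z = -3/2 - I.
Factor the denominator:
  z^4 + 3*z^3 + 3*I*z^3 - 7*z^2/4 + 5*I*z^2 - 4*z - 15*I*z/4 + 7/4 - 17*I/4 = (z + 3/2 + I)^2*(z - 1)*(z + 1 + I)

The numerator P(z) = 2*z^2 - z + 1 has P(-3/2 - I) = 5 + 7*I ≠ 0, so no factor of (z + 3/2 + I) cancels.
Near z = -3/2 - I we can therefore write f(z) = g(z)/(z + 3/2 + I)^2 with g analytic at -3/2 - I and g(-3/2 - I) ≠ 0 (g is the numerator divided by the remaining denominator factors).

Hence z = -3/2 - I is a pole of order 2.

Final answer: 2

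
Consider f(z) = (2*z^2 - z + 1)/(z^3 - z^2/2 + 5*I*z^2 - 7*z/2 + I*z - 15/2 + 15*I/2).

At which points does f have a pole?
The singularities of f are the zeros of the denominator. Factoring,
  z^3 - z^2/2 + 5*I*z^2 - 7*z/2 + I*z - 15/2 + 15*I/2 = (z - 1 + 3*I)*(z + 3*I)*(z + 1/2 - I)
so the candidates are z = 1 - 3*I, z = -3*I, z = -1/2 + I.

Check the numerator P(z) = 2*z^2 - z + 1 at each one:
  P(1 - 3*I) = -16 - 9*I ≠ 0, so z = 1 - 3*I is a (simple) pole.
  P(-3*I) = -17 + 3*I ≠ 0, so z = -3*I is a (simple) pole.
  P(-1/2 + I) = -3*I ≠ 0, so z = -1/2 + I is a (simple) pole.

Poles of f: {-1/2 + I, -3*I, 1 - 3*I}

Final answer: {-1/2 + I, -3*I, 1 - 3*I}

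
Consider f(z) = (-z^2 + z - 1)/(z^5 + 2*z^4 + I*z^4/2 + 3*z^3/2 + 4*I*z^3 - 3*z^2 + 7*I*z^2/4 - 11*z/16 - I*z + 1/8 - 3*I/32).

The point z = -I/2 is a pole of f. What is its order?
4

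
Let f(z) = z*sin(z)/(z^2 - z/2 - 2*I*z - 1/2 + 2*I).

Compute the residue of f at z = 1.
(6/25 + 8*I/25)*sin(1)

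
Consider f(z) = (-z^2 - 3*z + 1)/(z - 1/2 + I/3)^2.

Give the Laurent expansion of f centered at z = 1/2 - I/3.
Put w = z - (1/2 - I/3), i.e. z = w + 1/2 - I/3. The denominator is w^2, so it suffices to rewrite the numerator in powers of w.

P(z) = -z^2 - 3*z + 1
P(w + 1/2 - I/3) = -23/36 + 4*I/3 + (-4 + 2*I/3)*w - w^2

Dividing each term by w^2:
  f = (-23/36 + 4*I/3)/w^2 + (-4 + 2*I/3)/w - 1

Substituting back w = z - 1/2 + I/3:
  f(z) = (-23/36 + 4*I/3)/(z - 1/2 + I/3)^2 + (-4 + 2*I/3)/(z - 1/2 + I/3) - 1

The series is finite because the numerator is a polynomial; the negative powers form the principal part, and the coefficient of 1/(z - 1/2 + I/3) gives Res(f, 1/2 - I/3) = -4 + 2*I/3.

Final answer: (-23/36 + 4*I/3)/(z - 1/2 + I/3)^2 + (-4 + 2*I/3)/(z - 1/2 + I/3) - 1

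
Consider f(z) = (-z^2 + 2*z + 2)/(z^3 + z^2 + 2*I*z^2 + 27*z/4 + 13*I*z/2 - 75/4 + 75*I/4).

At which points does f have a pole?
The singularities of f are the zeros of the denominator. Factoring,
  z^3 + z^2 + 2*I*z^2 + 27*z/4 + 13*I*z/2 - 75/4 + 75*I/4 = (z + 1 + 3*I)*(z - 3/2 + 2*I)*(z + 3/2 - 3*I)
so the candidates are z = -1 - 3*I, z = 3/2 - 2*I, z = -3/2 + 3*I.

Check the numerator P(z) = -z^2 + 2*z + 2 at each one:
  P(-1 - 3*I) = 8 - 12*I ≠ 0, so z = -1 - 3*I is a (simple) pole.
  P(3/2 - 2*I) = 27/4 + 2*I ≠ 0, so z = 3/2 - 2*I is a (simple) pole.
  P(-3/2 + 3*I) = 23/4 + 15*I ≠ 0, so z = -3/2 + 3*I is a (simple) pole.

Poles of f: {-3/2 + 3*I, -1 - 3*I, 3/2 - 2*I}

Final answer: {-3/2 + 3*I, -1 - 3*I, 3/2 - 2*I}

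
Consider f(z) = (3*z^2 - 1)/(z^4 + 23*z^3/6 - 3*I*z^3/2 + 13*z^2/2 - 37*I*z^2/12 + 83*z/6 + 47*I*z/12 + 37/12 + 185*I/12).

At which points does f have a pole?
The singularities of f are the zeros of the denominator. Factoring,
  z^4 + 23*z^3/6 - 3*I*z^3/2 + 13*z^2/2 - 37*I*z^2/12 + 83*z/6 + 47*I*z/12 + 37/12 + 185*I/12 = (z + 1/2 - 3*I)*(z + 3 - I/2)*(z + 1 + I)*(z - 2/3 + I)
so the candidates are z = -1/2 + 3*I, z = -3 + I/2, z = -1 - I, z = 2/3 - I.

Check the numerator P(z) = 3*z^2 - 1 at each one:
  P(-1/2 + 3*I) = -109/4 - 9*I ≠ 0, so z = -1/2 + 3*I is a (simple) pole.
  P(-3 + I/2) = 101/4 - 9*I ≠ 0, so z = -3 + I/2 is a (simple) pole.
  P(-1 - I) = -1 + 6*I ≠ 0, so z = -1 - I is a (simple) pole.
  P(2/3 - I) = -8/3 - 4*I ≠ 0, so z = 2/3 - I is a (simple) pole.

Poles of f: {-3 + I/2, -1 - I, -1/2 + 3*I, 2/3 - I}

Final answer: {-3 + I/2, -1 - I, -1/2 + 3*I, 2/3 - I}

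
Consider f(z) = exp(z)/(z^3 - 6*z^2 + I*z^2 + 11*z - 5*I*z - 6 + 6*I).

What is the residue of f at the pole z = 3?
Write f(z) = P(z)/Q(z) with P(z) = exp(z) and Q(z) = z^3 - 6*z^2 + I*z^2 + 11*z - 5*I*z - 6 + 6*I.
The denominator factors as Q(z) = (z - 3)*(z - 1 + I)*(z - 2), so z = 3 is a simple zero of Q and P is analytic there; z = 3 is therefore a simple pole and
  Res(f, z₀) = P(z₀)/Q'(z₀).

Q'(z) = 3*z^2 - 12*z + 2*I*z + 11 - 5*I, so Q'(3) = 2 + I.
P(3) = exp(3).

Res(f, 3) = (exp(3))/(2 + I) = (2/5 - I/5)*exp(3)

Final answer: (2/5 - I/5)*exp(3)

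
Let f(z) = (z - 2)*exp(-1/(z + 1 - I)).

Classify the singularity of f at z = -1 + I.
Let u = z + 1 - I. Then
  e^(-1/u) = Σ_{k≥0} (-1)^k/(k!·u^k) = 1 - 1/u + 1/(2*u^2) - 1/(6*u^3) + ...
which has infinitely many negative powers of u, so exp(-1/(z + 1 - I)) has an essential singularity at z = -1 + I.
The extra factor z - 2 is a nonzero polynomial; if the product had at most a pole at z = -1 + I, dividing by that polynomial would leave exp(-1/(z + 1 - I)) with at most a pole too — contradiction. (Equivalently, the product's Laurent series still has infinitely many negative powers.)
So the singularity is essential.

Final answer: essential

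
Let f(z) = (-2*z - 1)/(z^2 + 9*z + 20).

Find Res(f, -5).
Write f(z) = P(z)/Q(z) with P(z) = -2*z - 1 and Q(z) = z^2 + 9*z + 20.
The denominator factors as Q(z) = (z + 4)*(z + 5), so z = -5 is a simple zero of Q and P is analytic there; z = -5 is therefore a simple pole and
  Res(f, z₀) = P(z₀)/Q'(z₀).

Q'(z) = 2*z + 9, so Q'(-5) = -1.
P(-5) = 9.

Res(f, -5) = (9)/(-1) = -9

Final answer: -9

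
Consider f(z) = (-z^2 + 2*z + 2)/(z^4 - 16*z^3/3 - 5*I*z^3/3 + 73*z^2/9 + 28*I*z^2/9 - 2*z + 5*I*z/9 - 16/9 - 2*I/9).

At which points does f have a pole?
The singularities of f are the zeros of the denominator. Factoring,
  z^4 - 16*z^3/3 - 5*I*z^3/3 + 73*z^2/9 + 28*I*z^2/9 - 2*z + 5*I*z/9 - 16/9 - 2*I/9 = (z + 1/3)*(z - 2)*(z - 3 - 2*I)*(z - 2/3 + I/3)
so the candidates are z = -1/3, z = 2, z = 3 + 2*I, z = 2/3 - I/3.

Check the numerator P(z) = -z^2 + 2*z + 2 at each one:
  P(-1/3) = 11/9 ≠ 0, so z = -1/3 is a (simple) pole.
  P(2) = 2 ≠ 0, so z = 2 is a (simple) pole.
  P(3 + 2*I) = 3 - 8*I ≠ 0, so z = 3 + 2*I is a (simple) pole.
  P(2/3 - I/3) = 3 - 2*I/9 ≠ 0, so z = 2/3 - I/3 is a (simple) pole.

Poles of f: {-1/3, 2/3 - I/3, 2, 3 + 2*I}

Final answer: {-1/3, 2/3 - I/3, 2, 3 + 2*I}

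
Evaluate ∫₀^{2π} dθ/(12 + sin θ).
Call the integral J. The integrand is 2π-periodic and we integrate over a full period, so shifting θ does not change the value (θ → θ + π/2 turns sin θ into cos θ). Hence
  J = ∫₀^{2π} dθ/(12 + cos θ).
Put z = e^{iθ}: then cos θ = (z + 1/z)/2, dθ = dz/(iz), and z runs once counterclockwise around |z| = 1:
  J = ∮_{|z|=1} 1/(12 + (z + 1/z)/2) · dz/(iz) = (2/i) ∮_{|z|=1} dz/(z^2 + 24*z + 1).
The roots of z^2 + 24*z + 1 are z = (-12 ± sqrt(12^2 - 1^2)), with sqrt(143) = sqrt(143); their product is 1, so only z₊ = -12 + sqrt(143) lies inside the unit circle (z₋ = -12 - sqrt(143) lies outside).
z₊ is a simple zero of q(z) = z^2 + 24*z + 1, so Res(1/q, z₊) = 1/q'(z₊) with q'(z) = 2*z + 24; and q'(z₊) = (z₊ - z₋) = 2*sqrt(143).
Therefore J = (2/i) · 2πi · 1/(2*sqrt(143)) = 2*pi/(sqrt(143)) = 2*sqrt(143)*pi/143

Final answer: 2*sqrt(143)*pi/143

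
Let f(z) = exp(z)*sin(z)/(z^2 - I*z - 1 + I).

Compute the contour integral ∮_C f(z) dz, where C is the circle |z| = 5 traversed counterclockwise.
pi*(-2/5 + 4*I/5)*exp(-1 + I)*sin(1 - I) + exp(1)*pi*(-2/5 + 4*I/5)*sin(1)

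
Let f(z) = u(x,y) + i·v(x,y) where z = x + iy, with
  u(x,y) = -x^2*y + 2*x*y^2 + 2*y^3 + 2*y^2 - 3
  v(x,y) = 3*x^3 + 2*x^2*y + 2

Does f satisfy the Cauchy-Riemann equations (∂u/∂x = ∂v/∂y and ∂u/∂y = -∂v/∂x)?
∂u/∂x = -2*x*y + 2*y^2
∂v/∂y = 2*x^2
∂u/∂y = -x^2 + 4*x*y + 6*y^2 + 4*y
∂v/∂x = 9*x^2 + 4*x*y
∂u/∂x ≠ ∂v/∂y and ∂u/∂y ≠ -∂v/∂x; the Cauchy-Riemann equations are not satisfied, so f is not analytic.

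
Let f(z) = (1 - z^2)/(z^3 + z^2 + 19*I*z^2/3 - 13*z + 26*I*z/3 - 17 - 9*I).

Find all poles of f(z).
{-2 - I/3, -3*I, 1 - 3*I}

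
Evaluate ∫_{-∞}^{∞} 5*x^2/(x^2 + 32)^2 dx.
Let f(z) = 5*z^2/(z^2 + 32)^2. The denominator has no real zeros and deg Q - deg P = 2 ≥ 2, so the integral of f over the upper semicircle |z| = R tends to 0 as R → ∞. Closing the contour in the upper half-plane,
  ∫_{-∞}^{∞} f(x) dx = 2πi · Σ Res(f, z_k)  over the poles with Im z_k > 0.

Zeros of the denominator: z^2 + 32 = 0 gives z = ±4*sqrt(2)*I.
Upper half-plane: z = 4*sqrt(2)*I (a pole of order 2).

Write f(z) = g(z)/(z - 4*sqrt(2)*I)^2 with g(z) = 5*z^2/(z + 4*sqrt(2)*I)^2. For a double pole, Res(f, z₀) = g'(z₀):
  g'(z) = 40*sqrt(2)*I*z/(z + 4*sqrt(2)*I)^3
  Res(f, 4*sqrt(2)*I) = g'(4*sqrt(2)*I) = -5*sqrt(2)*I/32

∫_{-∞}^{∞} f(x) dx = 2πi · (-5*sqrt(2)*I/32) = 5*sqrt(2)*pi/16

Final answer: 5*sqrt(2)*pi/16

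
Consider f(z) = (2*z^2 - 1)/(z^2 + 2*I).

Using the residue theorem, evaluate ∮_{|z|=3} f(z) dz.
By the residue theorem, ∮_C f(z) dz = 2πi · (sum of the residues of f at the poles inside |z| = 3).

The denominator factors as (z - 1 + I)*(z + 1 - I), so the singularities of f are simple poles at z = 1 - I, z = -1 + I.
  |1 - I|² = 2 < 9 = 3², so this pole is inside the contour.
  |-1 + I|² = 2 < 9 = 3², so this pole is inside the contour.

With P(z) = 2*z^2 - 1 and Q(z) = z^2 + 2*I, each pole is simple, so Res(f, z₀) = P(z₀)/Q'(z₀) with Q'(z) = 2*z.
  Res(f, 1 - I) = P(1 - I)/Q'(1 - I) = (-1 - 4*I)/(2 - 2*I) = 3/4 - 5*I/4
  Res(f, -1 + I) = P(-1 + I)/Q'(-1 + I) = (-1 - 4*I)/(-2 + 2*I) = -3/4 + 5*I/4

Sum of residues inside C: 0
∮_C f(z) dz = 2πi · (0) = 0

Final answer: 0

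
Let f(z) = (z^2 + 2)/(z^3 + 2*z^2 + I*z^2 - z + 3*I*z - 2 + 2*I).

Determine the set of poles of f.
{-2, -1, 1 - I}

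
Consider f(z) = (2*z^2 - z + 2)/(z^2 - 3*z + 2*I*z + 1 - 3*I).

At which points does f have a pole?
{1 - I, 2 - I}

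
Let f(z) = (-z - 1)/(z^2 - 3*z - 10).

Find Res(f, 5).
-6/7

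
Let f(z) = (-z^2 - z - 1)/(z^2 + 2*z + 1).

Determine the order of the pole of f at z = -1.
Factor the denominator:
  z^2 + 2*z + 1 = (z + 1)^2

The numerator P(z) = -z^2 - z - 1 has P(-1) = -1 ≠ 0, so no factor of (z + 1) cancels.
Near z = -1 we can therefore write f(z) = g(z)/(z + 1)^2 with g analytic at -1 and g(-1) ≠ 0 (g is just the numerator).

Hence z = -1 is a pole of order 2.

Final answer: 2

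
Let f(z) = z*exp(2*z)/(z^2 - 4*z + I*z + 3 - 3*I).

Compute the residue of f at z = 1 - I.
(-1/5 + 3*I/5)*exp(2 - 2*I)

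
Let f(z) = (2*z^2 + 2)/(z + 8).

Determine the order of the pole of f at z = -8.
Factor the denominator:
  z + 8 = (z + 8)

The numerator P(z) = 2*z^2 + 2 has P(-8) = 130 ≠ 0, so no factor of (z + 8) cancels.
Near z = -8 we can therefore write f(z) = g(z)/(z + 8) with g analytic at -8 and g(-8) ≠ 0 (g is just the numerator).

Hence z = -8 is a pole of order 1.

Final answer: 1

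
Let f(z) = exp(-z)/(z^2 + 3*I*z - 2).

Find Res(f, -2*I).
I*exp(2*I)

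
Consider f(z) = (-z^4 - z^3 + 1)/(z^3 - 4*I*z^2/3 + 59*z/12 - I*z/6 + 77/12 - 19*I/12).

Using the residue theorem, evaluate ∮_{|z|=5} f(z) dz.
pi*(3 + 241*I/18)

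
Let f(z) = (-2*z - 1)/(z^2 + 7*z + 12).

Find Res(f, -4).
Write f(z) = P(z)/Q(z) with P(z) = -2*z - 1 and Q(z) = z^2 + 7*z + 12.
The denominator factors as Q(z) = (z + 3)*(z + 4), so z = -4 is a simple zero of Q and P is analytic there; z = -4 is therefore a simple pole and
  Res(f, z₀) = P(z₀)/Q'(z₀).

Q'(z) = 2*z + 7, so Q'(-4) = -1.
P(-4) = 7.

Res(f, -4) = (7)/(-1) = -7

Final answer: -7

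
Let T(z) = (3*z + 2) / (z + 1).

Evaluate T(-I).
Substitute z = -I:
  numerator:   3*(-I) + 2 = 2 - 3*I
  denominator: (-I) + 1 = 1 - I
T(-I) = (2 - 3*I)/(1 - I); multiplying numerator and denominator by the conjugate 1 + I gives (5 - I)/2 = 5/2 - I/2

Final answer: 5/2 - I/2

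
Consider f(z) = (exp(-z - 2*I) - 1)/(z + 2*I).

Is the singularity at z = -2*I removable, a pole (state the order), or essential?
Let u = z + 2*I. The exponent is -z - 2*I = -u, so
  f = (e^(-u) - 1)/u = ((-u) + (-u)^2/2 + (-u)^3/6 + ...)/u = -1 + (1/2)*u + (-1/6)*u^2 + ...
The Laurent expansion about u = 0 has no negative powers; equivalently lim_{z→-2*I} f(z) = -1 exists and is finite.
So the singularity is removable.

Final answer: removable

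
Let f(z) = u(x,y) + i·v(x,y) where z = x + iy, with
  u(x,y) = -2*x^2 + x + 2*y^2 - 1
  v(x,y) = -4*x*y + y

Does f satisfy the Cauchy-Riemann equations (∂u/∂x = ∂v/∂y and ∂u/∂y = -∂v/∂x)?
∂u/∂x = 1 - 4*x
∂v/∂y = 1 - 4*x
∂u/∂y = 4*y
∂v/∂x = -4*y
∂u/∂x = ∂v/∂y and ∂u/∂y = -∂v/∂x hold identically; f is analytic.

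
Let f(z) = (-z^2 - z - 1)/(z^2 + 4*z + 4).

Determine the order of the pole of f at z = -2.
2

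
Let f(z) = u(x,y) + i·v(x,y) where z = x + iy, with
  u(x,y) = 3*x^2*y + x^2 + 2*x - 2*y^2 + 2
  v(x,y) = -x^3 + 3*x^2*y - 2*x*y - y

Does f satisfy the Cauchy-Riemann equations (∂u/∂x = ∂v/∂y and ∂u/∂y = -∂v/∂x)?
∂u/∂x = 6*x*y + 2*x + 2
∂v/∂y = 3*x^2 - 2*x - 1
∂u/∂y = 3*x^2 - 4*y
∂v/∂x = -3*x^2 + 6*x*y - 2*y
∂u/∂x ≠ ∂v/∂y and ∂u/∂y ≠ -∂v/∂x; the Cauchy-Riemann equations are not satisfied, so f is not analytic.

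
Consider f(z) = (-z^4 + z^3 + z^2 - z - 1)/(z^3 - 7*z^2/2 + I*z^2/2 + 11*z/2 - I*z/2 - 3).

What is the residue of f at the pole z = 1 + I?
Write f(z) = P(z)/Q(z) with P(z) = -z^4 + z^3 + z^2 - z - 1 and Q(z) = z^3 - 7*z^2/2 + I*z^2/2 + 11*z/2 - I*z/2 - 3.
The denominator factors as Q(z) = (z - 3/2 + 3*I/2)*(z - 1 - I)*(z - 1), so z = 1 + I is a simple zero of Q and P is analytic there; z = 1 + I is therefore a simple pole and
  Res(f, z₀) = P(z₀)/Q'(z₀).

Q'(z) = 3*z^2 - 7*z + I*z + 11/2 - I/2, so Q'(1 + I) = -5/2 - I/2.
P(1 + I) = 3*I.

Res(f, 1 + I) = (3*I)/(-5/2 - I/2) = -3/13 - 15*I/13

Final answer: -3/13 - 15*I/13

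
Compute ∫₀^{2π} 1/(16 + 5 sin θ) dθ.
Call the integral J. The integrand is 2π-periodic and we integrate over a full period, so shifting θ does not change the value (θ → θ + π/2 turns sin θ into cos θ). Hence
  J = ∫₀^{2π} dθ/(16 + 5 cos θ).
Put z = e^{iθ}: then cos θ = (z + 1/z)/2, dθ = dz/(iz), and z runs once counterclockwise around |z| = 1:
  J = ∮_{|z|=1} 1/(16 + 5*(z + 1/z)/2) · dz/(iz) = (2/i) ∮_{|z|=1} dz/(5*z^2 + 32*z + 5).
The roots of 5*z^2 + 32*z + 5 are z = (-16 ± sqrt(16^2 - 5^2))/5, with sqrt(231) = sqrt(231); their product is 1, so only z₊ = -16/5 + sqrt(231)/5 lies inside the unit circle (z₋ = -16/5 - sqrt(231)/5 lies outside).
z₊ is a simple zero of q(z) = 5*z^2 + 32*z + 5, so Res(1/q, z₊) = 1/q'(z₊) with q'(z) = 10*z + 32; and q'(z₊) = 5*(z₊ - z₋) = 2*sqrt(231).
Therefore J = (2/i) · 2πi · 1/(2*sqrt(231)) = 2*pi/(sqrt(231)) = 2*sqrt(231)*pi/231

Final answer: 2*sqrt(231)*pi/231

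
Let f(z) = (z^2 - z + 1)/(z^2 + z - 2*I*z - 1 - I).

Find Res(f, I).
Write f(z) = P(z)/Q(z) with P(z) = z^2 - z + 1 and Q(z) = z^2 + z - 2*I*z - 1 - I.
The denominator factors as Q(z) = (z + 1 - I)*(z - I), so z = I is a simple zero of Q and P is analytic there; z = I is therefore a simple pole and
  Res(f, z₀) = P(z₀)/Q'(z₀).

Q'(z) = 2*z + 1 - 2*I, so Q'(I) = 1.
P(I) = -I.

Res(f, I) = (-I)/(1) = -I

Final answer: -I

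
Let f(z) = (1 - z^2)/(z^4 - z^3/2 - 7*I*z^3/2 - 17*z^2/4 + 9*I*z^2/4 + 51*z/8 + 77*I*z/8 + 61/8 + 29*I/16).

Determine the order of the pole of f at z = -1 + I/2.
2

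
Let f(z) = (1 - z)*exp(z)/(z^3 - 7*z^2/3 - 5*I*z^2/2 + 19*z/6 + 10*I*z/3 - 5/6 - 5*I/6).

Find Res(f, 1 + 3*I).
Write f(z) = P(z)/Q(z) with P(z) = (1 - z)*exp(z) and Q(z) = z^3 - 7*z^2/3 - 5*I*z^2/2 + 19*z/6 + 10*I*z/3 - 5/6 - 5*I/6.
The denominator factors as Q(z) = (z - 1/3)*(z - 1 + I/2)*(z - 1 - 3*I), so z = 1 + 3*I is a simple zero of Q and P is analytic there; z = 1 + 3*I is therefore a simple pole and
  Res(f, z₀) = P(z₀)/Q'(z₀).

Q'(z) = 3*z^2 - 14*z/3 - 5*I*z + 19/6 + 10*I/3, so Q'(1 + 3*I) = -21/2 + 7*I/3.
P(1 + 3*I) = -3*I*exp(1 + 3*I).

Res(f, 1 + 3*I) = (-3*I*exp(1 + 3*I))/(-21/2 + 7*I/3) = (-36/595 + 162*I/595)*exp(1 + 3*I)

Final answer: (-36/595 + 162*I/595)*exp(1 + 3*I)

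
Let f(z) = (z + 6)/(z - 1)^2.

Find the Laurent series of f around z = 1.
7/(z - 1)^2 + 1/(z - 1)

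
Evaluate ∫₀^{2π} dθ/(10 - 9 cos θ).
Call the integral J. The integrand is 2π-periodic and we integrate over a full period, so shifting θ does not change the value (θ → θ + π flips the sign of the trig term). Hence
  J = ∫₀^{2π} dθ/(10 + 9 cos θ).
Put z = e^{iθ}: then cos θ = (z + 1/z)/2, dθ = dz/(iz), and z runs once counterclockwise around |z| = 1:
  J = ∮_{|z|=1} 1/(10 + 9*(z + 1/z)/2) · dz/(iz) = (2/i) ∮_{|z|=1} dz/(9*z^2 + 20*z + 9).
The roots of 9*z^2 + 20*z + 9 are z = (-10 ± sqrt(10^2 - 9^2))/9, with sqrt(19) = sqrt(19); their product is 1, so only z₊ = -10/9 + sqrt(19)/9 lies inside the unit circle (z₋ = -10/9 - sqrt(19)/9 lies outside).
z₊ is a simple zero of q(z) = 9*z^2 + 20*z + 9, so Res(1/q, z₊) = 1/q'(z₊) with q'(z) = 18*z + 20; and q'(z₊) = 9*(z₊ - z₋) = 2*sqrt(19).
Therefore J = (2/i) · 2πi · 1/(2*sqrt(19)) = 2*pi/(sqrt(19)) = 2*sqrt(19)*pi/19

Final answer: 2*sqrt(19)*pi/19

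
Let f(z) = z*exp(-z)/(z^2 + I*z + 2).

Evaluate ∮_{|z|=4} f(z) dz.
4*I*pi*exp(2*I)/3 + 2*I*pi*exp(-I)/3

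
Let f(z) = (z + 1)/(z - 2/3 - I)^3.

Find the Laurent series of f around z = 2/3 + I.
Put w = z - (2/3 + I), i.e. z = w + 2/3 + I. The denominator is w^3, so it suffices to rewrite the numerator in powers of w.

P(z) = z + 1
P(w + 2/3 + I) = 5/3 + I + w

Dividing each term by w^3:
  f = (5/3 + I)/w^3 + 1/w^2

Substituting back w = z - 2/3 - I:
  f(z) = (5/3 + I)/(z - 2/3 - I)^3 + 1/(z - 2/3 - I)^2

The series is finite because the numerator is a polynomial; the negative powers form the principal part.

Final answer: (5/3 + I)/(z - 2/3 - I)^3 + 1/(z - 2/3 - I)^2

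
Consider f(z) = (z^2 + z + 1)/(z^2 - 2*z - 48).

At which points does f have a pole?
The singularities of f are the zeros of the denominator. Factoring,
  z^2 - 2*z - 48 = (z + 6)*(z - 8)
so the candidates are z = -6, z = 8.

Check the numerator P(z) = z^2 + z + 1 at each one:
  P(-6) = 31 ≠ 0, so z = -6 is a (simple) pole.
  P(8) = 73 ≠ 0, so z = 8 is a (simple) pole.

Poles of f: {-6, 8}

Final answer: {-6, 8}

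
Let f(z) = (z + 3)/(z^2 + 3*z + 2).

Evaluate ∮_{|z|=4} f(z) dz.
2*I*pi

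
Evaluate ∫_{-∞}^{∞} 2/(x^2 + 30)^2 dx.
sqrt(30)*pi/900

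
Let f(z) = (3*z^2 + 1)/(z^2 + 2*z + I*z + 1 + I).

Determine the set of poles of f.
The singularities of f are the zeros of the denominator. Factoring,
  z^2 + 2*z + I*z + 1 + I = (z + 1 + I)*(z + 1)
so the candidates are z = -1 - I, z = -1.

Check the numerator P(z) = 3*z^2 + 1 at each one:
  P(-1 - I) = 1 + 6*I ≠ 0, so z = -1 - I is a (simple) pole.
  P(-1) = 4 ≠ 0, so z = -1 is a (simple) pole.

Poles of f: {-1 - I, -1}

Final answer: {-1 - I, -1}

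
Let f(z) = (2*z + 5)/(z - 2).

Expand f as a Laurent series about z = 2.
9/(z - 2) + 2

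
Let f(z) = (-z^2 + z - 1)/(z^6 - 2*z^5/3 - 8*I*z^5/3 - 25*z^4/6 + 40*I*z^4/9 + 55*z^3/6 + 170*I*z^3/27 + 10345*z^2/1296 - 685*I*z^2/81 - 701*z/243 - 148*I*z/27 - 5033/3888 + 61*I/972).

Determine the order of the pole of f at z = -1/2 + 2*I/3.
Factor the denominator:
  z^6 - 2*z^5/3 - 8*I*z^5/3 - 25*z^4/6 + 40*I*z^4/9 + 55*z^3/6 + 170*I*z^3/27 + 10345*z^2/1296 - 685*I*z^2/81 - 701*z/243 - 148*I*z/27 - 5033/3888 + 61*I/972 = (z + 1/2 - 2*I/3)^4*(z - 2/3 - I)*(z - 2 + I)

The numerator P(z) = -z^2 + z - 1 has P(-1/2 + 2*I/3) = -47/36 + 4*I/3 ≠ 0, so no factor of (z + 1/2 - 2*I/3) cancels.
Near z = -1/2 + 2*I/3 we can therefore write f(z) = g(z)/(z + 1/2 - 2*I/3)^4 with g analytic at -1/2 + 2*I/3 and g(-1/2 + 2*I/3) ≠ 0 (g is the numerator divided by the remaining denominator factors).

Hence z = -1/2 + 2*I/3 is a pole of order 4.

Final answer: 4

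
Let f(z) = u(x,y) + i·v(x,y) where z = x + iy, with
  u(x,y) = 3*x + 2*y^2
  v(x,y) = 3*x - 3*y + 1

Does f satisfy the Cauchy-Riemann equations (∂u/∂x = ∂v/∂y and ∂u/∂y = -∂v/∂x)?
∂u/∂x = 3
∂v/∂y = -3
∂u/∂y = 4*y
∂v/∂x = 3
∂u/∂x ≠ ∂v/∂y and ∂u/∂y ≠ -∂v/∂x; the Cauchy-Riemann equations are not satisfied, so f is not analytic.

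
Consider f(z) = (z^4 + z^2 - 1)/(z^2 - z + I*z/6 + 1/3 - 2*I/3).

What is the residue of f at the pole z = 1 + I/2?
Write f(z) = P(z)/Q(z) with P(z) = z^4 + z^2 - 1 and Q(z) = z^2 - z + I*z/6 + 1/3 - 2*I/3.
The denominator factors as Q(z) = (z - 1 - I/2)*(z + 2*I/3), so z = 1 + I/2 is a simple zero of Q and P is analytic there; z = 1 + I/2 is therefore a simple pole and
  Res(f, z₀) = P(z₀)/Q'(z₀).

Q'(z) = 2*z - 1 + I/6, so Q'(1 + I/2) = 1 + 7*I/6.
P(1 + I/2) = -11/16 + 5*I/2.

Res(f, 1 + I/2) = (-11/16 + 5*I/2)/(1 + 7*I/6) = 321/340 + 951*I/680

Final answer: 321/340 + 951*I/680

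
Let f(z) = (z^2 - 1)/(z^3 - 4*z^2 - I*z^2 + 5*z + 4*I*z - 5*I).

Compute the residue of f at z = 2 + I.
Write f(z) = P(z)/Q(z) with P(z) = z^2 - 1 and Q(z) = z^3 - 4*z^2 - I*z^2 + 5*z + 4*I*z - 5*I.
The denominator factors as Q(z) = (z - 2 - I)*(z - I)*(z - 2 + I), so z = 2 + I is a simple zero of Q and P is analytic there; z = 2 + I is therefore a simple pole and
  Res(f, z₀) = P(z₀)/Q'(z₀).

Q'(z) = 3*z^2 - 8*z - 2*I*z + 5 + 4*I, so Q'(2 + I) = 4*I.
P(2 + I) = 2 + 4*I.

Res(f, 2 + I) = (2 + 4*I)/(4*I) = 1 - I/2

Final answer: 1 - I/2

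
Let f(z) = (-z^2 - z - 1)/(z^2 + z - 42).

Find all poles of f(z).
{-7, 6}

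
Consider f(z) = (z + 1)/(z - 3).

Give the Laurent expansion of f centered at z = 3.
4/(z - 3) + 1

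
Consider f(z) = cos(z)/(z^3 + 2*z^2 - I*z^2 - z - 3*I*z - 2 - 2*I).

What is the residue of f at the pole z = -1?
Write f(z) = P(z)/Q(z) with P(z) = cos(z) and Q(z) = z^3 + 2*z^2 - I*z^2 - z - 3*I*z - 2 - 2*I.
The denominator factors as Q(z) = (z + 2)*(z - 1 - I)*(z + 1), so z = -1 is a simple zero of Q and P is analytic there; z = -1 is therefore a simple pole and
  Res(f, z₀) = P(z₀)/Q'(z₀).

Q'(z) = 3*z^2 + 4*z - 2*I*z - 1 - 3*I, so Q'(-1) = -2 - I.
P(-1) = cos(1).

Res(f, -1) = (cos(1))/(-2 - I) = (-2/5 + I/5)*cos(1)

Final answer: (-2/5 + I/5)*cos(1)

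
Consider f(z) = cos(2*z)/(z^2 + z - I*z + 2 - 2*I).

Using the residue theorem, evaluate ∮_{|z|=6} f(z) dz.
By the residue theorem, ∮_C f(z) dz = 2πi · (sum of the residues of f at the poles inside |z| = 6).

The denominator factors as (z + 1 + I)*(z - 2*I), so the singularities of f are simple poles at z = -1 - I, z = 2*I.
  |-1 - I|² = 2 < 36 = 6², so this pole is inside the contour.
  |2*I|² = 4 < 36 = 6², so this pole is inside the contour.

With P(z) = cos(2*z) and Q(z) = z^2 + z - I*z + 2 - 2*I, each pole is simple, so Res(f, z₀) = P(z₀)/Q'(z₀) with Q'(z) = 2*z + 1 - I.
  Res(f, -1 - I) = P(-1 - I)/Q'(-1 - I) = (cos(2 + 2*I))/(-1 - 3*I) = (-1/10 + 3*I/10)*cos(2 + 2*I)
  Res(f, 2*I) = P(2*I)/Q'(2*I) = (cosh(4))/(1 + 3*I) = (1/10 - 3*I/10)*cosh(4)

Sum of residues inside C: (1/10 - 3*I/10)*cosh(4) + (-1/10 + 3*I/10)*cos(2 + 2*I)
∮_C f(z) dz = 2πi · ((1/10 - 3*I/10)*cosh(4) + (-1/10 + 3*I/10)*cos(2 + 2*I)) = pi*(-3/5 - I/5)*cos(2 + 2*I) + pi*(3/5 + I/5)*cosh(4)

Final answer: pi*(-3/5 - I/5)*cos(2 + 2*I) + pi*(3/5 + I/5)*cosh(4)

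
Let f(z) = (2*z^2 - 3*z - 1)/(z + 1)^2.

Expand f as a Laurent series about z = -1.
4/(z + 1)^2 - 7/(z + 1) + 2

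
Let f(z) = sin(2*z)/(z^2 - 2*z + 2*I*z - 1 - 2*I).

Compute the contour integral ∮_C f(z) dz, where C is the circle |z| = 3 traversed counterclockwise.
By the residue theorem, ∮_C f(z) dz = 2πi · (sum of the residues of f at the poles inside |z| = 3).

The denominator factors as (z + I)*(z - 2 + I), so the singularities of f are simple poles at z = -I, z = 2 - I.
  |-I|² = 1 < 9 = 3², so this pole is inside the contour.
  |2 - I|² = 5 < 9 = 3², so this pole is inside the contour.

With P(z) = sin(2*z) and Q(z) = z^2 - 2*z + 2*I*z - 1 - 2*I, each pole is simple, so Res(f, z₀) = P(z₀)/Q'(z₀) with Q'(z) = 2*z - 2 + 2*I.
  Res(f, -I) = P(-I)/Q'(-I) = (-I*sinh(2))/(-2) = I*sinh(2)/2
  Res(f, 2 - I) = P(2 - I)/Q'(2 - I) = (sin(4 - 2*I))/(2) = sin(4 - 2*I)/2

Sum of residues inside C: sin(4 - 2*I)/2 + I*sinh(2)/2
∮_C f(z) dz = 2πi · (sin(4 - 2*I)/2 + I*sinh(2)/2) = -pi*sinh(2) + I*pi*sin(4 - 2*I)

Final answer: -pi*sinh(2) + I*pi*sin(4 - 2*I)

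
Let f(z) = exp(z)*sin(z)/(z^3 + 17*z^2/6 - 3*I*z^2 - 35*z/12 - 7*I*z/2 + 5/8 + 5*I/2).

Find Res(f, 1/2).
Write f(z) = P(z)/Q(z) with P(z) = exp(z)*sin(z) and Q(z) = z^3 + 17*z^2/6 - 3*I*z^2 - 35*z/12 - 7*I*z/2 + 5/8 + 5*I/2.
The denominator factors as Q(z) = (z + 3 - 3*I/2)*(z + 1/3 - 3*I/2)*(z - 1/2), so z = 1/2 is a simple zero of Q and P is analytic there; z = 1/2 is therefore a simple pole and
  Res(f, z₀) = P(z₀)/Q'(z₀).

Q'(z) = 3*z^2 + 17*z/3 - 6*I*z - 35/12 - 7*I/2, so Q'(1/2) = 2/3 - 13*I/2.
P(1/2) = exp(1/2)*sin(1/2).

Res(f, 1/2) = (exp(1/2)*sin(1/2))/(2/3 - 13*I/2) = (24/1537 + 234*I/1537)*exp(1/2)*sin(1/2)

Final answer: (24/1537 + 234*I/1537)*exp(1/2)*sin(1/2)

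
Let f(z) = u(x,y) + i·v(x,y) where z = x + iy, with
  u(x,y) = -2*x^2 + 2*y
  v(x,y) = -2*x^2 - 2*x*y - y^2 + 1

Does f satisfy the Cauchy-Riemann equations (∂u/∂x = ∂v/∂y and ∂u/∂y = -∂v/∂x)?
∂u/∂x = -4*x
∂v/∂y = -2*x - 2*y
∂u/∂y = 2
∂v/∂x = -4*x - 2*y
∂u/∂x ≠ ∂v/∂y and ∂u/∂y ≠ -∂v/∂x; the Cauchy-Riemann equations are not satisfied, so f is not analytic.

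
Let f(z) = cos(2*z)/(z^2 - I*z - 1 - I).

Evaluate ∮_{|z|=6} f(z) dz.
By the residue theorem, ∮_C f(z) dz = 2πi · (sum of the residues of f at the poles inside |z| = 6).

The denominator factors as (z - 1 - I)*(z + 1), so the singularities of f are simple poles at z = 1 + I, z = -1.
  |1 + I|² = 2 < 36 = 6², so this pole is inside the contour.
  |-1|² = 1 < 36 = 6², so this pole is inside the contour.

With P(z) = cos(2*z) and Q(z) = z^2 - I*z - 1 - I, each pole is simple, so Res(f, z₀) = P(z₀)/Q'(z₀) with Q'(z) = 2*z - I.
  Res(f, 1 + I) = P(1 + I)/Q'(1 + I) = (cos(2 + 2*I))/(2 + I) = (2/5 - I/5)*cos(2 + 2*I)
  Res(f, -1) = P(-1)/Q'(-1) = (cos(2))/(-2 - I) = (-2/5 + I/5)*cos(2)

Sum of residues inside C: (2/5 - I/5)*cos(2 + 2*I) + (-2/5 + I/5)*cos(2)
∮_C f(z) dz = 2πi · ((2/5 - I/5)*cos(2 + 2*I) + (-2/5 + I/5)*cos(2)) = pi*(2/5 + 4*I/5)*cos(2 + 2*I) + pi*(-2/5 - 4*I/5)*cos(2)

Final answer: pi*(2/5 + 4*I/5)*cos(2 + 2*I) + pi*(-2/5 - 4*I/5)*cos(2)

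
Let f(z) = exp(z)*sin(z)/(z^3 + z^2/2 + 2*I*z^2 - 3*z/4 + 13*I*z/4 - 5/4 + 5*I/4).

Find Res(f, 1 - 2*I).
(-2/123 + 6*I/41)*exp(1 - 2*I)*sin(1 - 2*I)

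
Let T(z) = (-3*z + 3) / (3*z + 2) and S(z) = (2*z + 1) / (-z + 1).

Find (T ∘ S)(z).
-9*z/(4*z + 5)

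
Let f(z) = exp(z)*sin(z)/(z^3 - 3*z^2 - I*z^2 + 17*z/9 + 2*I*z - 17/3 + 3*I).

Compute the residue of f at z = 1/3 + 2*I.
(-63/850 + 27*I/425)*exp(1/3 + 2*I)*sin(1/3 + 2*I)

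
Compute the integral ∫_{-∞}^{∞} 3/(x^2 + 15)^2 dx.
Let f(z) = 3/(z^2 + 15)^2. The denominator has no real zeros and deg Q - deg P = 4 ≥ 2, so the integral of f over the upper semicircle |z| = R tends to 0 as R → ∞. Closing the contour in the upper half-plane,
  ∫_{-∞}^{∞} f(x) dx = 2πi · Σ Res(f, z_k)  over the poles with Im z_k > 0.

Zeros of the denominator: z^2 + 15 = 0 gives z = ±sqrt(15)*I.
Upper half-plane: z = sqrt(15)*I (a pole of order 2).

Write f(z) = g(z)/(z - sqrt(15)*I)^2 with g(z) = 3/(z + sqrt(15)*I)^2. For a double pole, Res(f, z₀) = g'(z₀):
  g'(z) = -6/(z + sqrt(15)*I)^3
  Res(f, sqrt(15)*I) = g'(sqrt(15)*I) = -sqrt(15)*I/300

∫_{-∞}^{∞} f(x) dx = 2πi · (-sqrt(15)*I/300) = sqrt(15)*pi/150

Final answer: sqrt(15)*pi/150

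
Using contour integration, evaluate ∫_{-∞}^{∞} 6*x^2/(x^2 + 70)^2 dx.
Let f(z) = 6*z^2/(z^2 + 70)^2. The denominator has no real zeros and deg Q - deg P = 2 ≥ 2, so the integral of f over the upper semicircle |z| = R tends to 0 as R → ∞. Closing the contour in the upper half-plane,
  ∫_{-∞}^{∞} f(x) dx = 2πi · Σ Res(f, z_k)  over the poles with Im z_k > 0.

Zeros of the denominator: z^2 + 70 = 0 gives z = ±sqrt(70)*I.
Upper half-plane: z = sqrt(70)*I (a pole of order 2).

Write f(z) = g(z)/(z - sqrt(70)*I)^2 with g(z) = 6*z^2/(z + sqrt(70)*I)^2. For a double pole, Res(f, z₀) = g'(z₀):
  g'(z) = 12*sqrt(70)*I*z/(z + sqrt(70)*I)^3
  Res(f, sqrt(70)*I) = g'(sqrt(70)*I) = -3*sqrt(70)*I/140

∫_{-∞}^{∞} f(x) dx = 2πi · (-3*sqrt(70)*I/140) = 3*sqrt(70)*pi/70

Final answer: 3*sqrt(70)*pi/70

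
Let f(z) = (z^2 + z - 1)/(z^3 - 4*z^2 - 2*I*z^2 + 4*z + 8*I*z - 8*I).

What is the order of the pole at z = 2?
Factor the denominator:
  z^3 - 4*z^2 - 2*I*z^2 + 4*z + 8*I*z - 8*I = (z - 2)^2*(z - 2*I)

The numerator P(z) = z^2 + z - 1 has P(2) = 5 ≠ 0, so no factor of (z - 2) cancels.
Near z = 2 we can therefore write f(z) = g(z)/(z - 2)^2 with g analytic at 2 and g(2) ≠ 0 (g is the numerator divided by the remaining denominator factors).

Hence z = 2 is a pole of order 2.

Final answer: 2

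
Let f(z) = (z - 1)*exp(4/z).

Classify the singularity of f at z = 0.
essential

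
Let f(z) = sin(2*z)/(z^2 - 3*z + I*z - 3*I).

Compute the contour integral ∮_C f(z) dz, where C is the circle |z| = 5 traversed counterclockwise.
pi*(1/5 + 3*I/5)*sin(6) + pi*(-3/5 + I/5)*sinh(2)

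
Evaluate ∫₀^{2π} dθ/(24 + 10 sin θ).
Call the integral J. The integrand is 2π-periodic and we integrate over a full period, so shifting θ does not change the value (θ → θ + π/2 turns sin θ into cos θ). Hence
  J = ∫₀^{2π} dθ/(24 + 10 cos θ).
Put z = e^{iθ}: then cos θ = (z + 1/z)/2, dθ = dz/(iz), and z runs once counterclockwise around |z| = 1:
  J = ∮_{|z|=1} 1/(24 + 10*(z + 1/z)/2) · dz/(iz) = (2/i) ∮_{|z|=1} dz/(10*z^2 + 48*z + 10).
The roots of 10*z^2 + 48*z + 10 are z = (-24 ± sqrt(24^2 - 10^2))/10, with sqrt(476) = 2*sqrt(119); their product is 1, so only z₊ = -12/5 + sqrt(119)/5 lies inside the unit circle (z₋ = -12/5 - sqrt(119)/5 lies outside).
z₊ is a simple zero of q(z) = 10*z^2 + 48*z + 10, so Res(1/q, z₊) = 1/q'(z₊) with q'(z) = 20*z + 48; and q'(z₊) = 10*(z₊ - z₋) = 4*sqrt(119).
Therefore J = (2/i) · 2πi · 1/(4*sqrt(119)) = 2*pi/(2*sqrt(119)) = sqrt(119)*pi/119

Final answer: sqrt(119)*pi/119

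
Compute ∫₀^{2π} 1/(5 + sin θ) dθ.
sqrt(6)*pi/6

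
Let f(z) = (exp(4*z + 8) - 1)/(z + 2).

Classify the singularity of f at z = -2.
Let u = z + 2. The exponent is 4*z + 8 = 4u, so
  f = (e^(4u) - 1)/u = ((4u) + (4u)^2/2 + (4u)^3/6 + ...)/u = 4 + (8)*u + (32/3)*u^2 + ...
The Laurent expansion about u = 0 has no negative powers; equivalently lim_{z→-2} f(z) = 4 exists and is finite.
So the singularity is removable.

Final answer: removable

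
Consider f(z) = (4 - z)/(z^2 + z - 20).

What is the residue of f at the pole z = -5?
Write f(z) = P(z)/Q(z) with P(z) = 4 - z and Q(z) = z^2 + z - 20.
The denominator factors as Q(z) = (z + 5)*(z - 4), so z = -5 is a simple zero of Q and P is analytic there; z = -5 is therefore a simple pole and
  Res(f, z₀) = P(z₀)/Q'(z₀).

Q'(z) = 2*z + 1, so Q'(-5) = -9.
P(-5) = 9.

Res(f, -5) = (9)/(-9) = -1

Final answer: -1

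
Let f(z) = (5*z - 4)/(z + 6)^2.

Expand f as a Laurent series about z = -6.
Put w = z - (-6), i.e. z = w - 6. The denominator is w^2, so it suffices to rewrite the numerator in powers of w.

P(z) = 5*z - 4
P(w - 6) = -34 + 5*w

Dividing each term by w^2:
  f = -34/w^2 + 5/w

Substituting back w = z + 6:
  f(z) = -34/(z + 6)^2 + 5/(z + 6)

The series is finite because the numerator is a polynomial; the negative powers form the principal part, and the coefficient of 1/(z + 6) gives Res(f, -6) = 5.

Final answer: -34/(z + 6)^2 + 5/(z + 6)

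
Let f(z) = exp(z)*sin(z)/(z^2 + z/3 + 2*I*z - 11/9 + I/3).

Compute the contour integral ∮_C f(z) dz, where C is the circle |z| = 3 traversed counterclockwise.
2*I*pi*exp(1/3 - I)*sin(1/3 - I) + 2*I*pi*exp(-2/3 - I)*sin(2/3 + I)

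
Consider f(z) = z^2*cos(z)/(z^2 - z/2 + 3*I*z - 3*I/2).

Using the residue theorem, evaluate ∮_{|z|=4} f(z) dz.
By the residue theorem, ∮_C f(z) dz = 2πi · (sum of the residues of f at the poles inside |z| = 4).

The denominator factors as (z - 1/2)*(z + 3*I), so the singularities of f are simple poles at z = 1/2, z = -3*I.
  |1/2|² = 1/4 < 16 = 4², so this pole is inside the contour.
  |-3*I|² = 9 < 16 = 4², so this pole is inside the contour.

With P(z) = z^2*cos(z) and Q(z) = z^2 - z/2 + 3*I*z - 3*I/2, each pole is simple, so Res(f, z₀) = P(z₀)/Q'(z₀) with Q'(z) = 2*z - 1/2 + 3*I.
  Res(f, 1/2) = P(1/2)/Q'(1/2) = (cos(1/2)/4)/(1/2 + 3*I) = (1/74 - 3*I/37)*cos(1/2)
  Res(f, -3*I) = P(-3*I)/Q'(-3*I) = (-9*cosh(3))/(-1/2 - 3*I) = (18/37 - 108*I/37)*cosh(3)

Sum of residues inside C: (18/37 - 108*I/37)*cosh(3) + (1/74 - 3*I/37)*cos(1/2)
∮_C f(z) dz = 2πi · ((18/37 - 108*I/37)*cosh(3) + (1/74 - 3*I/37)*cos(1/2)) = pi*(6/37 + I/37)*cos(1/2) + pi*(216/37 + 36*I/37)*cosh(3)

Final answer: pi*(6/37 + I/37)*cos(1/2) + pi*(216/37 + 36*I/37)*cosh(3)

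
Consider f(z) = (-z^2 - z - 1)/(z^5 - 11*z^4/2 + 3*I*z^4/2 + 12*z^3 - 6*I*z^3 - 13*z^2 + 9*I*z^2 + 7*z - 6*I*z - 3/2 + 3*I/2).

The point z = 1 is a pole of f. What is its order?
4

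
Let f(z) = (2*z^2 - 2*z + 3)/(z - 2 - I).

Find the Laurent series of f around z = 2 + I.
(5 + 6*I)/(z - 2 - I) + 6 + 4*I + 2*(z - 2 - I)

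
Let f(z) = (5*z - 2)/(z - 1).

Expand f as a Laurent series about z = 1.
Put w = z - (1), i.e. z = w + 1. The denominator is w, so it suffices to rewrite the numerator in powers of w.

P(z) = 5*z - 2
P(w + 1) = 3 + 5*w

Dividing each term by w:
  f = 3/w + 5

Substituting back w = z - 1:
  f(z) = 3/(z - 1) + 5

The series is finite because the numerator is a polynomial; the negative powers form the principal part, and the coefficient of 1/(z - 1) gives Res(f, 1) = 3.

Final answer: 3/(z - 1) + 5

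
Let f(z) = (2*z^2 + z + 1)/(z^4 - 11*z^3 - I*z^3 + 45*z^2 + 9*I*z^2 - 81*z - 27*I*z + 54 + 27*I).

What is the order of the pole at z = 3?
Factor the denominator:
  z^4 - 11*z^3 - I*z^3 + 45*z^2 + 9*I*z^2 - 81*z - 27*I*z + 54 + 27*I = (z - 3)^3*(z - 2 - I)

The numerator P(z) = 2*z^2 + z + 1 has P(3) = 22 ≠ 0, so no factor of (z - 3) cancels.
Near z = 3 we can therefore write f(z) = g(z)/(z - 3)^3 with g analytic at 3 and g(3) ≠ 0 (g is the numerator divided by the remaining denominator factors).

Hence z = 3 is a pole of order 3.

Final answer: 3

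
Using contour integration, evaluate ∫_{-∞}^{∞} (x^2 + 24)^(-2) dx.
Let f(z) = (z^2 + 24)^(-2). The denominator has no real zeros and deg Q - deg P = 4 ≥ 2, so the integral of f over the upper semicircle |z| = R tends to 0 as R → ∞. Closing the contour in the upper half-plane,
  ∫_{-∞}^{∞} f(x) dx = 2πi · Σ Res(f, z_k)  over the poles with Im z_k > 0.

Zeros of the denominator: z^2 + 24 = 0 gives z = ±2*sqrt(6)*I.
Upper half-plane: z = 2*sqrt(6)*I (a pole of order 2).

Write f(z) = g(z)/(z - 2*sqrt(6)*I)^2 with g(z) = (z + 2*sqrt(6)*I)^(-2). For a double pole, Res(f, z₀) = g'(z₀):
  g'(z) = -2/(z + 2*sqrt(6)*I)^3
  Res(f, 2*sqrt(6)*I) = g'(2*sqrt(6)*I) = -sqrt(6)*I/1152

∫_{-∞}^{∞} f(x) dx = 2πi · (-sqrt(6)*I/1152) = sqrt(6)*pi/576

Final answer: sqrt(6)*pi/576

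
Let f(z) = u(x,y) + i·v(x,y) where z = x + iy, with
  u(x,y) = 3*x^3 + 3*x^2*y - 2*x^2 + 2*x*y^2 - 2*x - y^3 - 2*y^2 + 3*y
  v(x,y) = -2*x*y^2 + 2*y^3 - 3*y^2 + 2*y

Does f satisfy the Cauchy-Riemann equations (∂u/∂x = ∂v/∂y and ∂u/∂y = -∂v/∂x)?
∂u/∂x = 9*x^2 + 6*x*y - 4*x + 2*y^2 - 2
∂v/∂y = -4*x*y + 6*y^2 - 6*y + 2
∂u/∂y = 3*x^2 + 4*x*y - 3*y^2 - 4*y + 3
∂v/∂x = -2*y^2
∂u/∂x ≠ ∂v/∂y and ∂u/∂y ≠ -∂v/∂x; the Cauchy-Riemann equations are not satisfied, so f is not analytic.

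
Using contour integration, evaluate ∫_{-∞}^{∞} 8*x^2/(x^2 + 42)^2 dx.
Let f(z) = 8*z^2/(z^2 + 42)^2. The denominator has no real zeros and deg Q - deg P = 2 ≥ 2, so the integral of f over the upper semicircle |z| = R tends to 0 as R → ∞. Closing the contour in the upper half-plane,
  ∫_{-∞}^{∞} f(x) dx = 2πi · Σ Res(f, z_k)  over the poles with Im z_k > 0.

Zeros of the denominator: z^2 + 42 = 0 gives z = ±sqrt(42)*I.
Upper half-plane: z = sqrt(42)*I (a pole of order 2).

Write f(z) = g(z)/(z - sqrt(42)*I)^2 with g(z) = 8*z^2/(z + sqrt(42)*I)^2. For a double pole, Res(f, z₀) = g'(z₀):
  g'(z) = 16*sqrt(42)*I*z/(z + sqrt(42)*I)^3
  Res(f, sqrt(42)*I) = g'(sqrt(42)*I) = -sqrt(42)*I/21

∫_{-∞}^{∞} f(x) dx = 2πi · (-sqrt(42)*I/21) = 2*sqrt(42)*pi/21

Final answer: 2*sqrt(42)*pi/21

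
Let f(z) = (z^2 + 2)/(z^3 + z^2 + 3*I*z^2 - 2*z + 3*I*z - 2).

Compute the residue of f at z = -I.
1/2 - I/2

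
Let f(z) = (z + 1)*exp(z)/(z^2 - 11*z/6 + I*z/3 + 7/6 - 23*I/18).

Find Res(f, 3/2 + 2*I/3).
Write f(z) = P(z)/Q(z) with P(z) = (z + 1)*exp(z) and Q(z) = z^2 - 11*z/6 + I*z/3 + 7/6 - 23*I/18.
The denominator factors as Q(z) = (z - 1/3 + I)*(z - 3/2 - 2*I/3), so z = 3/2 + 2*I/3 is a simple zero of Q and P is analytic there; z = 3/2 + 2*I/3 is therefore a simple pole and
  Res(f, z₀) = P(z₀)/Q'(z₀).

Q'(z) = 2*z - 11/6 + I/3, so Q'(3/2 + 2*I/3) = 7/6 + 5*I/3.
P(3/2 + 2*I/3) = (5/2 + 2*I/3)*exp(3/2 + 2*I/3).

Res(f, 3/2 + 2*I/3) = ((5/2 + 2*I/3)*exp(3/2 + 2*I/3))/(7/6 + 5*I/3) = (145/149 - 122*I/149)*exp(3/2 + 2*I/3)

Final answer: (145/149 - 122*I/149)*exp(3/2 + 2*I/3)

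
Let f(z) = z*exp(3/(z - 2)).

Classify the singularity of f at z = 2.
Let u = z - 2. Then
  e^(3/u) = Σ_{k≥0} (3)^k/(k!·u^k) = 1 + 3/u + 9/(2*u^2) + 9/(2*u^3) + ...
which has infinitely many negative powers of u, so exp(3/(z - 2)) has an essential singularity at z = 2.
The extra factor z is a nonzero polynomial; if the product had at most a pole at z = 2, dividing by that polynomial would leave exp(3/(z - 2)) with at most a pole too — contradiction. (Equivalently, the product's Laurent series still has infinitely many negative powers.)
So the singularity is essential.

Final answer: essential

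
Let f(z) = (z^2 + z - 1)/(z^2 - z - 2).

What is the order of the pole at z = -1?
1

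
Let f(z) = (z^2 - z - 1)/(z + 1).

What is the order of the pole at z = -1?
Factor the denominator:
  z + 1 = (z + 1)

The numerator P(z) = z^2 - z - 1 has P(-1) = 1 ≠ 0, so no factor of (z + 1) cancels.
Near z = -1 we can therefore write f(z) = g(z)/(z + 1) with g analytic at -1 and g(-1) ≠ 0 (g is just the numerator).

Hence z = -1 is a pole of order 1.

Final answer: 1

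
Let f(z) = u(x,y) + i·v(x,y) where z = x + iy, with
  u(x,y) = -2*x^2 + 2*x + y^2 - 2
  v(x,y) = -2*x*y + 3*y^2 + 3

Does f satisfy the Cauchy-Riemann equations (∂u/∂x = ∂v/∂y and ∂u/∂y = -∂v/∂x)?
∂u/∂x = 2 - 4*x
∂v/∂y = -2*x + 6*y
∂u/∂y = 2*y
∂v/∂x = -2*y
∂u/∂x ≠ ∂v/∂y; the Cauchy-Riemann equations are not satisfied, so f is not analytic.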